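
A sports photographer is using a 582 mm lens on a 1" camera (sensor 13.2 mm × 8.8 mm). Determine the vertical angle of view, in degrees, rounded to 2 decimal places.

0.87°

Angle of view α = 2·arctan(h/2f) with h = 8.8 mm and f = 582 mm.
h/2f = 0.00756; arctan(0.00756) ≈ 0.4332°, so α ≈ 0.8663°.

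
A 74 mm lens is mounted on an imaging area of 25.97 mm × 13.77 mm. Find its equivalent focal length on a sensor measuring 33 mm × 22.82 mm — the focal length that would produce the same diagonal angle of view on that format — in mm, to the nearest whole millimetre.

Sensor diagonal = √(25.97² + 13.77²) = √864.0538 ≈ 29.3948 mm.
Sensor diagonal = √(33² + 22.82²) = √1609.7524 ≈ 40.1217 mm.
Equal angle of view means equal diagonal/f ratio, so f₂ = f₁ · (diagonal₂/diagonal₁) = 74 × 40.1217/29.3948.
f₂ = 74 × 1.36493 ≈ 101.005 mm.

101 mm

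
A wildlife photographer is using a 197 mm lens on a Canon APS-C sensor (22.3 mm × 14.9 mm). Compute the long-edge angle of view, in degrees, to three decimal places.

Angle of view α = 2·arctan(w/2f) with w = 22.3 mm and f = 197 mm.
w/2f = 0.05660; arctan(0.05660) ≈ 3.2394°, so α ≈ 6.4789°.

6.479°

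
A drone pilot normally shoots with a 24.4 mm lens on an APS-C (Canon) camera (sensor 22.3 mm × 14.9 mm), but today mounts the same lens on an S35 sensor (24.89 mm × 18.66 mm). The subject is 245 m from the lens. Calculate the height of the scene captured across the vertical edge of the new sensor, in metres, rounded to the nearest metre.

The focal length stays 24.4 mm; the relevant sensor dimension is now h = 18.66 mm. Object distance dₒ = 245 m = 245000 mm.
Thin-lens field height W = h·(dₒ − f)/f = 18.66 × (245000 − 24.4)/24.4 ≈ 187346.094 mm = 187.346 m.

187 m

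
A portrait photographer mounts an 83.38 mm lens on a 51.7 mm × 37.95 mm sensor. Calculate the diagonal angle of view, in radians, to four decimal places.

0.7343 rad

Sensor diagonal = √(51.7² + 37.95²) = √4113.0925 ≈ 64.1334 mm.
Angle of view α = 2·arctan(d/2f) with d = 64.1334 mm and f = 83.38 mm.
d/2f = 0.38459; arctan(0.38459) ≈ 0.3671 rad, so α ≈ 0.7343 rad.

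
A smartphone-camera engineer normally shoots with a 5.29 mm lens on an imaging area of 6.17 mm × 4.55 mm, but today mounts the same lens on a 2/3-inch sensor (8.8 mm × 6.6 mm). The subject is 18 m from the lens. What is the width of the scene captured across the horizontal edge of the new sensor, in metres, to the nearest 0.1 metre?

29.9 m

The focal length stays 5.29 mm; the relevant sensor dimension is now w = 8.8 mm. Object distance dₒ = 18 m = 18000 mm.
Thin-lens field width W = w·(dₒ − f)/f = 8.8 × (18000 − 5.29)/5.29 ≈ 29934.489 mm = 29.9345 m.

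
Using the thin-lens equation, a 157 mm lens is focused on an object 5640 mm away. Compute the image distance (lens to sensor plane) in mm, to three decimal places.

1/dᵢ = 1/f − 1/dₒ = 1/157 − 1/5640 = 0.0061921 mm⁻¹.
dᵢ = 1/0.0061921 ≈ 161.4955 mm.

161.496 mm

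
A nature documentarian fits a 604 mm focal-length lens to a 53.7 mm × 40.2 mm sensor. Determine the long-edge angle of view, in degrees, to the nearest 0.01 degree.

5.09°

Angle of view α = 2·arctan(w/2f) with w = 53.7 mm and f = 604 mm.
w/2f = 0.04445; arctan(0.04445) ≈ 2.5453°, so α ≈ 5.0907°.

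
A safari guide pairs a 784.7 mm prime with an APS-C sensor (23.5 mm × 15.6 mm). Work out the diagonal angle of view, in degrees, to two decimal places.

Sensor diagonal = √(23.5² + 15.6²) = √795.6100 ≈ 28.2066 mm.
Angle of view α = 2·arctan(d/2f) with d = 28.2066 mm and f = 784.7 mm.
d/2f = 0.01797; arctan(0.01797) ≈ 1.0297°, so α ≈ 2.0593°.

2.06°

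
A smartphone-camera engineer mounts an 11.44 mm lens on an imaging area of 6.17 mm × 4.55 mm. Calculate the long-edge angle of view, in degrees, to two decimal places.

30.18°

Angle of view α = 2·arctan(w/2f) with w = 6.17 mm and f = 11.44 mm.
w/2f = 0.26967; arctan(0.26967) ≈ 15.0918°, so α ≈ 30.1837°.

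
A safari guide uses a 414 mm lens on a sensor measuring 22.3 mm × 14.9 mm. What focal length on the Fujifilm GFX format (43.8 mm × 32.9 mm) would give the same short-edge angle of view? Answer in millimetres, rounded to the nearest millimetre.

Equal angle of view means equal height/f ratio, so f₂ = f₁ · (height₂/height₁) = 414 × 32.9/14.9.
f₂ = 414 × 2.20805 ≈ 914.134 mm.

914 mm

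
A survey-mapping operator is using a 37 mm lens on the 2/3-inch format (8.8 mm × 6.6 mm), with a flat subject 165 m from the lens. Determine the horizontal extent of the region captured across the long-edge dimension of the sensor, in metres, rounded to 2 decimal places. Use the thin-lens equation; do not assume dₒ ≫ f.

39.23 m

dₒ: 165 m = 165000 mm.
Similar triangles through the lens centre give W/dₒ = w/dᵢ; with 1/f = 1/dₒ + 1/dᵢ this gives W = w·(dₒ − f)/f.
W = 8.8 mm × (165000 − 37) / 37 = 8.8 × 4458.4595 ≈ 39234.443 mm = 39.2344 m.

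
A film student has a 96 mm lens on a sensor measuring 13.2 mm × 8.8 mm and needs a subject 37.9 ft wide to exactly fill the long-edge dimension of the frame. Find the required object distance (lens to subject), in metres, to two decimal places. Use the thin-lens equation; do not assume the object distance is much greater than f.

W: 37.9 ft × 304.8 mm/ft = 11551.92 mm.
Magnification m = w/W = dᵢ/dₒ; combined with 1/f = 1/dₒ + 1/dᵢ this gives dₒ = f·(1 + W/w).
dₒ = 96 mm × (1 + 11551.9/13.2) = 96 × 876.1454 ≈ 84109.961 mm = 84.11 m.

84.11 m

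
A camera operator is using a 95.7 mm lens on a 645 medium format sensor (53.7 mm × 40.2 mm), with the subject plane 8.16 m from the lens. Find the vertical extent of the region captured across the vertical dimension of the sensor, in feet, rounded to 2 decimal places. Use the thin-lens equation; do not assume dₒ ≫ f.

11.11 ft

dₒ: 8.16 m = 8160 mm.
Similar triangles through the lens centre give W/dₒ = h/dᵢ; with 1/f = 1/dₒ + 1/dᵢ this gives W = h·(dₒ − f)/f.
W = 40.2 mm × (8160 − 95.7) / 95.7 = 40.2 × 84.2665 ≈ 3387.512 mm = 3387.512/304.8 ft = 11.1139 ft.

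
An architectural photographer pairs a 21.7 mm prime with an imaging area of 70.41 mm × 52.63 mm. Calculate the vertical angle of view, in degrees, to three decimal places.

100.980°

Angle of view α = 2·arctan(h/2f) with h = 52.63 mm and f = 21.7 mm.
h/2f = 1.21267; arctan(1.21267) ≈ 50.4902°, so α ≈ 100.9803°.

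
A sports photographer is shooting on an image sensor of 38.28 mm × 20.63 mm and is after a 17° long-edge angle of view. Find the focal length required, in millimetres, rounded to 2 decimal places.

From α = 2·arctan(w/2f) we get f = w / (2·tan(α/2)).
With w = 38.28 mm and α/2 = 8.5°, tan(α/2) ≈ 0.14945, so f ≈ 38.28 / 0.29890 ≈ 128.0687 mm.

128.07 mm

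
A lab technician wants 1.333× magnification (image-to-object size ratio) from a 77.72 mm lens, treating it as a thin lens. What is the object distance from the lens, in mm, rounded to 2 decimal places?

136.02 mm

With m = dᵢ/dₒ and 1/f = 1/dₒ + 1/dᵢ, substituting dᵢ = m·dₒ gives 1/f = (1 + 1/m)/dₒ, hence dₒ = f·(1 + 1/m).
dₒ = 77.72 × (1 + 1/1.333) = 77.72 × 1.75019 ≈ 136.025 mm.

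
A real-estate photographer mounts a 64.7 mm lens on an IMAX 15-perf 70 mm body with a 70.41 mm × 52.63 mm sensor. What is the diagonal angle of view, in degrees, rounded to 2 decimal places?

68.38°

Sensor diagonal = √(70.41² + 52.63²) = √7727.4850 ≈ 87.9061 mm.
Angle of view α = 2·arctan(d/2f) with d = 87.9061 mm and f = 64.7 mm.
d/2f = 0.67934; arctan(0.67934) ≈ 34.1897°, so α ≈ 68.3794°.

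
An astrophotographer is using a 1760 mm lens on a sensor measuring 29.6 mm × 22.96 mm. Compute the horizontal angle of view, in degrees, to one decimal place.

1.0°

Angle of view α = 2·arctan(w/2f) with w = 29.6 mm and f = 1760 mm.
w/2f = 0.00841; arctan(0.00841) ≈ 0.4818°, so α ≈ 0.9636°.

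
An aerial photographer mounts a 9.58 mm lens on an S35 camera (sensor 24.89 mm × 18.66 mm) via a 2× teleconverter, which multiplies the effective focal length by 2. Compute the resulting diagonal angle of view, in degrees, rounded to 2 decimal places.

78.14°

Effective focal length f = 9.58 × 2 = 19.16 mm.
Sensor diagonal = √(24.89² + 18.66²) = √967.7077 ≈ 31.1080 mm.
α = 2·arctan(31.108 / (2 × 19.16)) = 2·arctan(0.81180) ≈ 78.1391°.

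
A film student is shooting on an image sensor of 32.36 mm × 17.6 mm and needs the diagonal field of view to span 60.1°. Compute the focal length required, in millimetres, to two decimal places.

Sensor diagonal = √(32.36² + 17.6²) = √1356.9296 ≈ 36.8365 mm.
From α = 2·arctan(d/2f) we get f = d / (2·tan(α/2)).
With d = 36.8365 mm and α/2 = 30.05°, tan(α/2) ≈ 0.57851, so f ≈ 36.8365 / 1.15703 ≈ 31.8372 mm.

31.84 mm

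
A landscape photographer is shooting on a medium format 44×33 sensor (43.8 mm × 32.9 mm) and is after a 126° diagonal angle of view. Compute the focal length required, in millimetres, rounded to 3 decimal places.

13.956 mm

Sensor diagonal = √(43.8² + 32.9²) = √3000.8500 ≈ 54.7800 mm.
From α = 2·arctan(d/2f) we get f = d / (2·tan(α/2)).
With d = 54.7800 mm and α/2 = 63°, tan(α/2) ≈ 1.96261, so f ≈ 54.7800 / 3.92522 ≈ 13.9559 mm.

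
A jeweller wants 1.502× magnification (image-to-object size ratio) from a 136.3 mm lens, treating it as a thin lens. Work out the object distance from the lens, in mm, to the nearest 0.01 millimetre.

227.05 mm

With m = dᵢ/dₒ and 1/f = 1/dₒ + 1/dᵢ, substituting dᵢ = m·dₒ gives 1/f = (1 + 1/m)/dₒ, hence dₒ = f·(1 + 1/m).
dₒ = 136.3 × (1 + 1/1.502) = 136.3 × 1.66578 ≈ 227.046 mm.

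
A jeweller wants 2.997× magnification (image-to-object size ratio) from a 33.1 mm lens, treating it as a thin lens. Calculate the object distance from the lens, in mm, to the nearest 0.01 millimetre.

44.14 mm

With m = dᵢ/dₒ and 1/f = 1/dₒ + 1/dᵢ, substituting dᵢ = m·dₒ gives 1/f = (1 + 1/m)/dₒ, hence dₒ = f·(1 + 1/m).
dₒ = 33.1 × (1 + 1/2.997) = 33.1 × 1.33367 ≈ 44.144 mm.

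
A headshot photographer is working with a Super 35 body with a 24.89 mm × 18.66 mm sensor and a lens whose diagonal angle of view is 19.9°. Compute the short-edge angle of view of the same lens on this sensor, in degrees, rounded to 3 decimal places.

12.014°

Sensor diagonal = √(24.89² + 18.66²) = √967.7077 ≈ 31.1080 mm.
From the diagonal AOV: f = 31.1080 / (2·tan(9.95°)) = 31.1080 / 0.35085 ≈ 88.6635 mm.
Short-edge AOV = 2·arctan(18.66 / (2 × 88.6635)) = 2·arctan(0.10523) ≈ 12.0142°.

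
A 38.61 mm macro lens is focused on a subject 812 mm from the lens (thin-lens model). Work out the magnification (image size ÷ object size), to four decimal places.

Thin lens: 1/f = 1/dₒ + 1/dᵢ → 1/dᵢ = 1/38.61 − 1/812 = 0.0246685 mm⁻¹, so dᵢ ≈ 40.5375 mm.
Magnification m = dᵢ/dₒ = 40.5375/812 ≈ 0.04992.

0.0499×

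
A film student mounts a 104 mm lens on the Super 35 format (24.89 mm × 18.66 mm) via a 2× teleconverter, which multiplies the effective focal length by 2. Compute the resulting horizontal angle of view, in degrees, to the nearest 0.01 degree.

6.85°

Effective focal length f = 104 × 2 = 208 mm.
α = 2·arctan(24.89 / (2 × 208)) = 2·arctan(0.05983) ≈ 6.8480°.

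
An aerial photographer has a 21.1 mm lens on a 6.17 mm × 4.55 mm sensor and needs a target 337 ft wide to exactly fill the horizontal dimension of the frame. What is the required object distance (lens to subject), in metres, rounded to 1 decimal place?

351.3 m

W: 337 ft × 304.8 mm/ft = 102717.60 mm.
Magnification m = w/W = dᵢ/dₒ; combined with 1/f = 1/dₒ + 1/dᵢ this gives dₒ = f·(1 + W/w).
dₒ = 21.1 mm × (1 + 102718/6.17) = 21.1 × 16648.9087 ≈ 351291.974 mm = 351.292 m.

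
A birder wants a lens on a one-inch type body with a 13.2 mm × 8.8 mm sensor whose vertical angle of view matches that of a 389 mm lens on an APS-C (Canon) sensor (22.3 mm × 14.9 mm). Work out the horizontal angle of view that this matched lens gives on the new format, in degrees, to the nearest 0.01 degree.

Equal vertical AOV ⇒ f₂ = f₁ · 8.8/14.9 = 389 × 0.59060 ≈ 229.7450 mm.
Horizontal AOV on the new format = 2·arctan(13.2 / (2 × 229.7450)) = 2·arctan(0.02873) ≈ 3.2910°.

3.29°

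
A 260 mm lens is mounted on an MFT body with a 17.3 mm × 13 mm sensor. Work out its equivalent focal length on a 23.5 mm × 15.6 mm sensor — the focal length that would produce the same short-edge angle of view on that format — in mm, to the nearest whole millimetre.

312 mm

Equal angle of view means equal height/f ratio, so f₂ = f₁ · (height₂/height₁) = 260 × 15.6/13.
f₂ = 260 × 1.20000 ≈ 312.000 mm.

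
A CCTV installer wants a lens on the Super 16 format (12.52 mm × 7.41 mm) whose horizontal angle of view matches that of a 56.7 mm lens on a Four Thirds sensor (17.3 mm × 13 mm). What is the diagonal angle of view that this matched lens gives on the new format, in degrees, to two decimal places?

20.11°

Equal horizontal AOV ⇒ f₂ = f₁ · 12.52/17.3 = 56.7 × 0.72370 ≈ 41.0338 mm.
Sensor diagonal = √(12.52² + 7.41²) = √211.6585 ≈ 14.5485 mm.
Diagonal AOV on the new format = 2·arctan(14.5485 / (2 × 41.0338)) = 2·arctan(0.17727) ≈ 20.1053°.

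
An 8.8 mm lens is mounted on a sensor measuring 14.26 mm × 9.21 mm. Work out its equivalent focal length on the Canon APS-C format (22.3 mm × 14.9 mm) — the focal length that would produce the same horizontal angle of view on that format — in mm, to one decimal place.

13.8 mm

Equal angle of view means equal width/f ratio, so f₂ = f₁ · (width₂/width₁) = 8.8 × 22.3/14.26.
f₂ = 8.8 × 1.56381 ≈ 13.762 mm.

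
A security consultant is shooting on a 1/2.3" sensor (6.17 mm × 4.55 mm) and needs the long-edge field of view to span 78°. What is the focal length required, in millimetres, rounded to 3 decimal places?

3.810 mm

From α = 2·arctan(w/2f) we get f = w / (2·tan(α/2)).
With w = 6.17 mm and α/2 = 39°, tan(α/2) ≈ 0.80978, so f ≈ 6.17 / 1.61957 ≈ 3.8097 mm.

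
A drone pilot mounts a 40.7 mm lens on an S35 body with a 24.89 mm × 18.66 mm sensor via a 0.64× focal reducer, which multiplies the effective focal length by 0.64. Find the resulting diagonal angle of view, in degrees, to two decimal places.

Effective focal length f = 40.7 × 0.64 = 26.048 mm.
Sensor diagonal = √(24.89² + 18.66²) = √967.7077 ≈ 31.1080 mm.
α = 2·arctan(31.108 / (2 × 26.048)) = 2·arctan(0.59713) ≈ 61.6852°.

61.69°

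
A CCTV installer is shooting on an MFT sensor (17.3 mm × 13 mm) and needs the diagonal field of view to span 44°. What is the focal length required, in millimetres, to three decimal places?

26.780 mm

Sensor diagonal = √(17.3² + 13²) = √468.2900 ≈ 21.6400 mm.
From α = 2·arctan(d/2f) we get f = d / (2·tan(α/2)).
With d = 21.6400 mm and α/2 = 22°, tan(α/2) ≈ 0.40403, so f ≈ 21.6400 / 0.80805 ≈ 26.7805 mm.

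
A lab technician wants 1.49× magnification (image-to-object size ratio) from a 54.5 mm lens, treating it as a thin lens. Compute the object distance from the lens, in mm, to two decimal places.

91.08 mm

With m = dᵢ/dₒ and 1/f = 1/dₒ + 1/dᵢ, substituting dᵢ = m·dₒ gives 1/f = (1 + 1/m)/dₒ, hence dₒ = f·(1 + 1/m).
dₒ = 54.5 × (1 + 1/1.49) = 54.5 × 1.67114 ≈ 91.077 mm.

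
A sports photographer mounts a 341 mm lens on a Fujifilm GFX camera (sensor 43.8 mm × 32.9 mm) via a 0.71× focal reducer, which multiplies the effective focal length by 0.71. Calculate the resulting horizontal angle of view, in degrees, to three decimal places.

Effective focal length f = 341 × 0.71 = 242.11 mm.
α = 2·arctan(43.8 / (2 × 242.11)) = 2·arctan(0.09045) ≈ 10.3372°.

10.337°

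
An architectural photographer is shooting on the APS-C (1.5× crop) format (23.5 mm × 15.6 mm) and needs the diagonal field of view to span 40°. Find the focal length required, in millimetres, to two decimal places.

Sensor diagonal = √(23.5² + 15.6²) = √795.6100 ≈ 28.2066 mm.
From α = 2·arctan(d/2f) we get f = d / (2·tan(α/2)).
With d = 28.2066 mm and α/2 = 20°, tan(α/2) ≈ 0.36397, so f ≈ 28.2066 / 0.72794 ≈ 38.7484 mm.

38.75 mm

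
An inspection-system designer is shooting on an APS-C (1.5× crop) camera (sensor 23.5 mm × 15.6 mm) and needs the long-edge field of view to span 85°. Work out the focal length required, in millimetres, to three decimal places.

From α = 2·arctan(w/2f) we get f = w / (2·tan(α/2)).
With w = 23.5 mm and α/2 = 42.5°, tan(α/2) ≈ 0.91633, so f ≈ 23.5 / 1.83266 ≈ 12.8229 mm.

12.823 mm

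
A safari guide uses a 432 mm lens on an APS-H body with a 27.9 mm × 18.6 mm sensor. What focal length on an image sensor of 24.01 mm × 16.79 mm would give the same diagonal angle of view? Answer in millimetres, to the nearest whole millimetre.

Sensor diagonal = √(27.9² + 18.6²) = √1124.3700 ≈ 33.5316 mm.
Sensor diagonal = √(24.01² + 16.79²) = √858.3842 ≈ 29.2982 mm.
Equal angle of view means equal diagonal/f ratio, so f₂ = f₁ · (diagonal₂/diagonal₁) = 432 × 29.2982/33.5316.
f₂ = 432 × 0.87375 ≈ 377.459 mm.

377 mm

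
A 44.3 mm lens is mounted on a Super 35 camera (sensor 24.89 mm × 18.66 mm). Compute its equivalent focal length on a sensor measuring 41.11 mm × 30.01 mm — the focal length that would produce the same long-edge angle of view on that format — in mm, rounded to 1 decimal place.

Equal angle of view means equal width/f ratio, so f₂ = f₁ · (width₂/width₁) = 44.3 × 41.11/24.89.
f₂ = 44.3 × 1.65167 ≈ 73.169 mm.

73.2 mm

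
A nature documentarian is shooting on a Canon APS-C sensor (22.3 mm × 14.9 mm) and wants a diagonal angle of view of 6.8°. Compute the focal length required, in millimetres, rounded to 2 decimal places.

Sensor diagonal = √(22.3² + 14.9²) = √719.3000 ≈ 26.8198 mm.
From α = 2·arctan(d/2f) we get f = d / (2·tan(α/2)).
With d = 26.8198 mm and α/2 = 3.4°, tan(α/2) ≈ 0.05941, so f ≈ 26.8198 / 0.11882 ≈ 225.7140 mm.

225.71 mm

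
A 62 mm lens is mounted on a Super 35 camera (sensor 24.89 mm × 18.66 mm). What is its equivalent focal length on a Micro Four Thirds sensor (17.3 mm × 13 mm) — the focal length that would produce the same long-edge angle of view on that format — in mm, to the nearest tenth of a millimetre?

43.1 mm

Equal angle of view means equal width/f ratio, so f₂ = f₁ · (width₂/width₁) = 62 × 17.3/24.89.
f₂ = 62 × 0.69506 ≈ 43.094 mm.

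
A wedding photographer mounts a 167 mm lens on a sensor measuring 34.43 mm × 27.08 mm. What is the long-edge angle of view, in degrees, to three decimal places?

Angle of view α = 2·arctan(w/2f) with w = 34.43 mm and f = 167 mm.
w/2f = 0.10308; arctan(0.10308) ≈ 5.8855°, so α ≈ 11.7710°.

11.771°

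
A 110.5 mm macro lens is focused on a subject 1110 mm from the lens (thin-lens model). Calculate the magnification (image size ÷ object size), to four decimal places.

0.1106×

Thin lens: 1/f = 1/dₒ + 1/dᵢ → 1/dᵢ = 1/110.5 − 1/1110 = 0.0081489 mm⁻¹, so dᵢ ≈ 122.7164 mm.
Magnification m = dᵢ/dₒ = 122.7164/1110 ≈ 0.11056.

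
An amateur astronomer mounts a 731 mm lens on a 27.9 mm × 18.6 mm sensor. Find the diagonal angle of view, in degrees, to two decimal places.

Sensor diagonal = √(27.9² + 18.6²) = √1124.3700 ≈ 33.5316 mm.
Angle of view α = 2·arctan(d/2f) with d = 33.5316 mm and f = 731 mm.
d/2f = 0.02294; arctan(0.02294) ≈ 1.3139°, so α ≈ 2.6277°.

2.63°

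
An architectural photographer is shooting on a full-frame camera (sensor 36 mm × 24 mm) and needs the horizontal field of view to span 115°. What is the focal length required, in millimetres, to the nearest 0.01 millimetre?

11.47 mm

From α = 2·arctan(w/2f) we get f = w / (2·tan(α/2)).
With w = 36 mm and α/2 = 57.5°, tan(α/2) ≈ 1.56969, so f ≈ 36 / 3.13937 ≈ 11.4673 mm.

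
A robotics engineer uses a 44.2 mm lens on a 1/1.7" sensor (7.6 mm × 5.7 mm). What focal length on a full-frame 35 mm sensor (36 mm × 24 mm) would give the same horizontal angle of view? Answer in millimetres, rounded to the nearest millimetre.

Equal angle of view means equal width/f ratio, so f₂ = f₁ · (width₂/width₁) = 44.2 × 36/7.6.
f₂ = 44.2 × 4.73684 ≈ 209.368 mm.

209 mm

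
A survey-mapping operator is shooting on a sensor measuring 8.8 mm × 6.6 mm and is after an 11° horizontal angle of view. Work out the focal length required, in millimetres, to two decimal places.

45.70 mm

From α = 2·arctan(w/2f) we get f = w / (2·tan(α/2)).
With w = 8.8 mm and α/2 = 5.5°, tan(α/2) ≈ 0.09629, so f ≈ 8.8 / 0.19258 ≈ 45.6957 mm.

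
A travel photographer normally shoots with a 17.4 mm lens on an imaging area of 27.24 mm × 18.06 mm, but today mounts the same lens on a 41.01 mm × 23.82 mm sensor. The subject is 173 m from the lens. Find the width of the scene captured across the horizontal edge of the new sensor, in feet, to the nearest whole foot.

The focal length stays 17.4 mm; the relevant sensor dimension is now w = 41.01 mm. Object distance dₒ = 173 m = 173000 mm.
Thin-lens field width W = w·(dₒ − f)/f = 41.01 × (173000 − 17.4)/17.4 ≈ 407702.093 mm = 407702.093/304.8 ft = 1337.61 ft.

1338 ft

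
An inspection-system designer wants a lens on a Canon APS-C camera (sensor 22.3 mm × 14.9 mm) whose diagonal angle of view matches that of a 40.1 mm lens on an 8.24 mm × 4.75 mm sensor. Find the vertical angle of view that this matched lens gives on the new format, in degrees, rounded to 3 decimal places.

Sensor diagonal = √(8.24² + 4.75²) = √90.4601 ≈ 9.5111 mm.
Sensor diagonal = √(22.3² + 14.9²) = √719.3000 ≈ 26.8198 mm.
Equal diagonal AOV ⇒ f₂ = f₁ · 26.8198/9.5111 = 40.1 × 2.81985 ≈ 113.0761 mm.
Vertical AOV on the new format = 2·arctan(14.9 / (2 × 113.0761)) = 2·arctan(0.06588) ≈ 7.5389°.

7.539°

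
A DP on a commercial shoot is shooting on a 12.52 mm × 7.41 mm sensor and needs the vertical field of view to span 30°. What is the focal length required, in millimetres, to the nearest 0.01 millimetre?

From α = 2·arctan(h/2f) we get f = h / (2·tan(α/2)).
With h = 7.41 mm and α/2 = 15°, tan(α/2) ≈ 0.26795, so f ≈ 7.41 / 0.53590 ≈ 13.8272 mm.

13.83 mm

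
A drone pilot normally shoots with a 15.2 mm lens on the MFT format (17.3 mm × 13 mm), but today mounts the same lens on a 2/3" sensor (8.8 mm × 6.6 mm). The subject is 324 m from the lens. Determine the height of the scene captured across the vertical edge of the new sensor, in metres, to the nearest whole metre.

The focal length stays 15.2 mm; the relevant sensor dimension is now h = 6.6 mm. Object distance dₒ = 324 m = 324000 mm.
Thin-lens field height W = h·(dₒ − f)/f = 6.6 × (324000 − 15.2)/15.2 ≈ 140677.611 mm = 140.678 m.

141 m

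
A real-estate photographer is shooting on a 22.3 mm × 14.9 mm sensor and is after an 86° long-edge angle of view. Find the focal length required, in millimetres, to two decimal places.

From α = 2·arctan(w/2f) we get f = w / (2·tan(α/2)).
With w = 22.3 mm and α/2 = 43°, tan(α/2) ≈ 0.93252, so f ≈ 22.3 / 1.86503 ≈ 11.9569 mm.

11.96 mm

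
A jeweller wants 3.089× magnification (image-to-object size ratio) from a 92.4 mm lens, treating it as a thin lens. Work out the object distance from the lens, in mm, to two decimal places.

122.31 mm

With m = dᵢ/dₒ and 1/f = 1/dₒ + 1/dᵢ, substituting dᵢ = m·dₒ gives 1/f = (1 + 1/m)/dₒ, hence dₒ = f·(1 + 1/m).
dₒ = 92.4 × (1 + 1/3.089) = 92.4 × 1.32373 ≈ 122.313 mm.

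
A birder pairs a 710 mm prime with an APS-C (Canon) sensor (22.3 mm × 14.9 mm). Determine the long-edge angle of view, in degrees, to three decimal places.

1.799°

Angle of view α = 2·arctan(w/2f) with w = 22.3 mm and f = 710 mm.
w/2f = 0.01570; arctan(0.01570) ≈ 0.8997°, so α ≈ 1.7994°.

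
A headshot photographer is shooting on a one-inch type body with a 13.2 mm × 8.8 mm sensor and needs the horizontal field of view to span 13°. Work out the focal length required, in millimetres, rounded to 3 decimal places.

57.927 mm

From α = 2·arctan(w/2f) we get f = w / (2·tan(α/2)).
With w = 13.2 mm and α/2 = 6.5°, tan(α/2) ≈ 0.11394, so f ≈ 13.2 / 0.22787 ≈ 57.9275 mm.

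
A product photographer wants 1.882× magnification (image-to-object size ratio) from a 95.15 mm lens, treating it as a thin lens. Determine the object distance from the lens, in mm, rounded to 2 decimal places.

145.71 mm

With m = dᵢ/dₒ and 1/f = 1/dₒ + 1/dᵢ, substituting dᵢ = m·dₒ gives 1/f = (1 + 1/m)/dₒ, hence dₒ = f·(1 + 1/m).
dₒ = 95.15 × (1 + 1/1.882) = 95.15 × 1.53135 ≈ 145.708 mm.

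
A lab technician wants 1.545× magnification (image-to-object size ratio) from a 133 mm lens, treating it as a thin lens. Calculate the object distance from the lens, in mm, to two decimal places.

With m = dᵢ/dₒ and 1/f = 1/dₒ + 1/dᵢ, substituting dᵢ = m·dₒ gives 1/f = (1 + 1/m)/dₒ, hence dₒ = f·(1 + 1/m).
dₒ = 133 × (1 + 1/1.545) = 133 × 1.64725 ≈ 219.084 mm.

219.08 mm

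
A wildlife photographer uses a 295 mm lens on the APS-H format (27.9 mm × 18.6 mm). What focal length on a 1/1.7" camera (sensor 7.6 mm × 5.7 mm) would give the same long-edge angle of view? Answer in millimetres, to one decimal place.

Equal angle of view means equal width/f ratio, so f₂ = f₁ · (width₂/width₁) = 295 × 7.6/27.9.
f₂ = 295 × 0.27240 ≈ 80.358 mm.

80.4 mm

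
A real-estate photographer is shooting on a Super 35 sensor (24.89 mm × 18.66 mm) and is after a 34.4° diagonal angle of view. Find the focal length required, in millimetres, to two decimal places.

Sensor diagonal = √(24.89² + 18.66²) = √967.7077 ≈ 31.1080 mm.
From α = 2·arctan(d/2f) we get f = d / (2·tan(α/2)).
With d = 31.1080 mm and α/2 = 17.2°, tan(α/2) ≈ 0.30955, so f ≈ 31.1080 / 0.61910 ≈ 50.2469 mm.

50.25 mm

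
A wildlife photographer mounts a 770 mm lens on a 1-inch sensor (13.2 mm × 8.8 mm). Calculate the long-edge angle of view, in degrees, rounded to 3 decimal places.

0.982°

Angle of view α = 2·arctan(w/2f) with w = 13.2 mm and f = 770 mm.
w/2f = 0.00857; arctan(0.00857) ≈ 0.4911°, so α ≈ 0.9822°.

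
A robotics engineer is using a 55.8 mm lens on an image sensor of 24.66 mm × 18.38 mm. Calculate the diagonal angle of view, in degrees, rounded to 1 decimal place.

Sensor diagonal = √(24.66² + 18.38²) = √945.9400 ≈ 30.7561 mm.
Angle of view α = 2·arctan(d/2f) with d = 30.7561 mm and f = 55.8 mm.
d/2f = 0.27559; arctan(0.27559) ≈ 15.4078°, so α ≈ 30.8156°.

30.8°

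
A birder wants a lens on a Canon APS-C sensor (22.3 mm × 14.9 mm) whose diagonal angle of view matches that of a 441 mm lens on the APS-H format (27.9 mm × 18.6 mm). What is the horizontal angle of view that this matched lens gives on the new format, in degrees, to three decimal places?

Sensor diagonal = √(27.9² + 18.6²) = √1124.3700 ≈ 33.5316 mm.
Sensor diagonal = √(22.3² + 14.9²) = √719.3000 ≈ 26.8198 mm.
Equal diagonal AOV ⇒ f₂ = f₁ · 26.8198/33.5316 = 441 × 0.79984 ≈ 352.7272 mm.
Horizontal AOV on the new format = 2·arctan(22.3 / (2 × 352.7272)) = 2·arctan(0.03161) ≈ 3.6211°.

3.621°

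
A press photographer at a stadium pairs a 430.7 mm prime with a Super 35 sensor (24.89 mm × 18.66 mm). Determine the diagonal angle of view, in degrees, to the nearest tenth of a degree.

Sensor diagonal = √(24.89² + 18.66²) = √967.7077 ≈ 31.1080 mm.
Angle of view α = 2·arctan(d/2f) with d = 31.1080 mm and f = 430.7 mm.
d/2f = 0.03611; arctan(0.03611) ≈ 2.0682°, so α ≈ 4.1365°.

4.1°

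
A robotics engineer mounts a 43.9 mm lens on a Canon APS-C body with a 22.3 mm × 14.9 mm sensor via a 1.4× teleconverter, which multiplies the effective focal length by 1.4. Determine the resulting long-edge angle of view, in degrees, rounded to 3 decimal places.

Effective focal length f = 43.9 × 1.4 = 61.46 mm.
α = 2·arctan(22.3 / (2 × 61.46)) = 2·arctan(0.18142) ≈ 20.5654°.

20.565°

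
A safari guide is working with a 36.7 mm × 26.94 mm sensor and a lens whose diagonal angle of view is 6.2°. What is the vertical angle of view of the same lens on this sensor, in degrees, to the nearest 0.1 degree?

3.7°

Sensor diagonal = √(36.7² + 26.94²) = √2072.6536 ≈ 45.5264 mm.
From the diagonal AOV: f = 45.5264 / (2·tan(3.1°)) = 45.5264 / 0.10832 ≈ 420.3105 mm.
Vertical AOV = 2·arctan(26.94 / (2 × 420.3105)) = 2·arctan(0.03205) ≈ 3.6711°.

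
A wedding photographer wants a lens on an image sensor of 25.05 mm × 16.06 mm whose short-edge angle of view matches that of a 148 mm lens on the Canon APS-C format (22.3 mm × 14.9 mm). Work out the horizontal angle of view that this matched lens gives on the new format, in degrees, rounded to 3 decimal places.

Equal short-edge AOV ⇒ f₂ = f₁ · 16.06/14.9 = 148 × 1.07785 ≈ 159.5221 mm.
Horizontal AOV on the new format = 2·arctan(25.05 / (2 × 159.5221)) = 2·arctan(0.07852) ≈ 8.9788°.

8.979°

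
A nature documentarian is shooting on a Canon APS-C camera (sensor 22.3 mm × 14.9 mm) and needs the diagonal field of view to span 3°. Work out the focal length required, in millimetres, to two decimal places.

Sensor diagonal = √(22.3² + 14.9²) = √719.3000 ≈ 26.8198 mm.
From α = 2·arctan(d/2f) we get f = d / (2·tan(α/2)).
With d = 26.8198 mm and α/2 = 1.5°, tan(α/2) ≈ 0.02619, so f ≈ 26.8198 / 0.05237 ≈ 512.1028 mm.

512.10 mm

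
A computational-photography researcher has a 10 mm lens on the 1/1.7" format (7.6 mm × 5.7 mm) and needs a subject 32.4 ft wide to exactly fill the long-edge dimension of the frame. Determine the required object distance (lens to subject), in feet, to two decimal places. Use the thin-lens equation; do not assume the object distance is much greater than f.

42.66 ft

W: 32.4 ft × 304.8 mm/ft = 9875.52 mm.
Magnification m = w/W = dᵢ/dₒ; combined with 1/f = 1/dₒ + 1/dᵢ this gives dₒ = f·(1 + W/w).
dₒ = 10 mm × (1 + 9875.52/7.6) = 10 × 1300.4105 ≈ 13004.105 mm = 13004.105/304.8 ft = 42.6644 ft.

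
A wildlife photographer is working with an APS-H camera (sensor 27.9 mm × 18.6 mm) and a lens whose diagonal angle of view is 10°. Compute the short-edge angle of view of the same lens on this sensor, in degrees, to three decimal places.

5.557°

Sensor diagonal = √(27.9² + 18.6²) = √1124.3700 ≈ 33.5316 mm.
From the diagonal AOV: f = 33.5316 / (2·tan(5°)) = 33.5316 / 0.17498 ≈ 191.6341 mm.
Short-edge AOV = 2·arctan(18.6 / (2 × 191.6341)) = 2·arctan(0.04853) ≈ 5.5568°.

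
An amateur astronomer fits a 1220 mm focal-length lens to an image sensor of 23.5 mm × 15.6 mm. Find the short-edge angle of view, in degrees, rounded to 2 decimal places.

Angle of view α = 2·arctan(h/2f) with h = 15.6 mm and f = 1220 mm.
h/2f = 0.00639; arctan(0.00639) ≈ 0.3663°, so α ≈ 0.7326°.

0.73°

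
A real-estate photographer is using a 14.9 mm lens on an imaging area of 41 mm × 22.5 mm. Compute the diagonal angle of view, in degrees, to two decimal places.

114.99°

Sensor diagonal = √(41² + 22.5²) = √2187.2500 ≈ 46.7680 mm.
Angle of view α = 2·arctan(d/2f) with d = 46.7680 mm and f = 14.9 mm.
d/2f = 1.56940; arctan(1.56940) ≈ 57.4952°, so α ≈ 114.9905°.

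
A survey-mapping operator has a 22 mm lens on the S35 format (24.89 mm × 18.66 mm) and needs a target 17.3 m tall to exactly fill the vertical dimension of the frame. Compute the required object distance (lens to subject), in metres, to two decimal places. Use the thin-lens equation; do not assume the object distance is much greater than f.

W: 17.3 m = 17300 mm.
Magnification m = h/W = dᵢ/dₒ; combined with 1/f = 1/dₒ + 1/dᵢ this gives dₒ = f·(1 + W/h).
dₒ = 22 mm × (1 + 17300/18.66) = 22 × 928.1168 ≈ 20418.570 mm = 20.4186 m.

20.42 m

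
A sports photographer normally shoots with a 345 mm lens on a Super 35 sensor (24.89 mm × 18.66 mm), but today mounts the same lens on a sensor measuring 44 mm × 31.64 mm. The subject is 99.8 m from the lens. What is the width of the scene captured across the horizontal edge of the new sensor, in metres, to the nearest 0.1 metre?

The focal length stays 345 mm; the relevant sensor dimension is now w = 44 mm. Object distance dₒ = 99.8 m = 99800 mm.
Thin-lens field width W = w·(dₒ − f)/f = 44 × (99800 − 345)/345 ≈ 12684.116 mm = 12.6841 m.

12.7 m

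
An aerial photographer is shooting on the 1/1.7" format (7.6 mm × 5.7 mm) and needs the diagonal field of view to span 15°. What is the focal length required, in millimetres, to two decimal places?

Sensor diagonal = √(7.6² + 5.7²) = √90.2500 ≈ 9.5000 mm.
From α = 2·arctan(d/2f) we get f = d / (2·tan(α/2)).
With d = 9.5000 mm and α/2 = 7.5°, tan(α/2) ≈ 0.13165, so f ≈ 9.5000 / 0.26330 ≈ 36.0798 mm.

36.08 mm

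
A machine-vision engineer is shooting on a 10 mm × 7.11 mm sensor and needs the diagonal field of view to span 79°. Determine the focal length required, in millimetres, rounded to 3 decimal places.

Sensor diagonal = √(10² + 7.11²) = √150.5521 ≈ 12.2700 mm.
From α = 2·arctan(d/2f) we get f = d / (2·tan(α/2)).
With d = 12.2700 mm and α/2 = 39.5°, tan(α/2) ≈ 0.82434, so f ≈ 12.2700 / 1.64867 ≈ 7.4423 mm.

7.442 mm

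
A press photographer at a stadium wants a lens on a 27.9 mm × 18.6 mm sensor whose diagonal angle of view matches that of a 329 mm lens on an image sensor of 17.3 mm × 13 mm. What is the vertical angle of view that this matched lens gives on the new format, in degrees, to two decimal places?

Sensor diagonal = √(17.3² + 13²) = √468.2900 ≈ 21.6400 mm.
Sensor diagonal = √(27.9² + 18.6²) = √1124.3700 ≈ 33.5316 mm.
Equal diagonal AOV ⇒ f₂ = f₁ · 33.5316/21.6400 = 329 × 1.54952 ≈ 509.7921 mm.
Vertical AOV on the new format = 2·arctan(18.6 / (2 × 509.7921)) = 2·arctan(0.01824) ≈ 2.0902°.

2.09°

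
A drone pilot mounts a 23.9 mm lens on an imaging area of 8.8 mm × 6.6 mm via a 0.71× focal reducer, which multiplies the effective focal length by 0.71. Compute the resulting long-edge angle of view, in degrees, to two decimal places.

Effective focal length f = 23.9 × 0.71 = 16.969 mm.
α = 2·arctan(8.8 / (2 × 16.969)) = 2·arctan(0.25930) ≈ 29.0729°.

29.07°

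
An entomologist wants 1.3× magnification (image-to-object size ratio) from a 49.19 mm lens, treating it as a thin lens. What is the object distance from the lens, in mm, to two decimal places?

With m = dᵢ/dₒ and 1/f = 1/dₒ + 1/dᵢ, substituting dᵢ = m·dₒ gives 1/f = (1 + 1/m)/dₒ, hence dₒ = f·(1 + 1/m).
dₒ = 49.19 × (1 + 1/1.3) = 49.19 × 1.76923 ≈ 87.028 mm.

87.03 mm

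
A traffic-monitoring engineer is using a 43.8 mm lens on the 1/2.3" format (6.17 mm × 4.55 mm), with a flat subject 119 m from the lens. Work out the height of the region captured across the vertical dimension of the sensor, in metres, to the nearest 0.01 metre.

dₒ: 119 m = 119000 mm.
Similar triangles through the lens centre give W/dₒ = h/dᵢ; with 1/f = 1/dₒ + 1/dᵢ this gives W = h·(dₒ − f)/f.
W = 4.55 mm × (119000 − 43.8) / 43.8 = 4.55 × 2715.8950 ≈ 12357.322 mm = 12.3573 m.

12.36 m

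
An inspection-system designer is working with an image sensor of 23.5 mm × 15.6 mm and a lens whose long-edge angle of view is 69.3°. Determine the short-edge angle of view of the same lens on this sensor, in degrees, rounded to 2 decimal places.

49.29°

From the long-edge AOV: f = 23.5 / (2·tan(34.65°)) = 23.5 / 1.38229 ≈ 17.0008 mm.
Short-edge AOV = 2·arctan(15.6 / (2 × 17.0008)) = 2·arctan(0.45880) ≈ 49.2914°.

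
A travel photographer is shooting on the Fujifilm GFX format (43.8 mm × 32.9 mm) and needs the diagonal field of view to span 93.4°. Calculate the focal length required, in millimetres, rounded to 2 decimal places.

25.81 mm

Sensor diagonal = √(43.8² + 32.9²) = √3000.8500 ≈ 54.7800 mm.
From α = 2·arctan(d/2f) we get f = d / (2·tan(α/2)).
With d = 54.7800 mm and α/2 = 46.7°, tan(α/2) ≈ 1.06117, so f ≈ 54.7800 / 2.12235 ≈ 25.8110 mm.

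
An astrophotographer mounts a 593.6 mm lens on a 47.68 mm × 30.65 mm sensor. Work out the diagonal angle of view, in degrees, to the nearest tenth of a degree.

5.5°

Sensor diagonal = √(47.68² + 30.65²) = √3212.8049 ≈ 56.6816 mm.
Angle of view α = 2·arctan(d/2f) with d = 56.6816 mm and f = 593.6 mm.
d/2f = 0.04774; arctan(0.04774) ≈ 2.7335°, so α ≈ 5.4669°.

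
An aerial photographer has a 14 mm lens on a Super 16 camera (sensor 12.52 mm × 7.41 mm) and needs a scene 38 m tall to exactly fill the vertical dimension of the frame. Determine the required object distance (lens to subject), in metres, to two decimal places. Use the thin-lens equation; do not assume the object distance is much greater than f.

W: 38 m = 38000 mm.
Magnification m = h/W = dᵢ/dₒ; combined with 1/f = 1/dₒ + 1/dᵢ this gives dₒ = f·(1 + W/h).
dₒ = 14 mm × (1 + 38000/7.41) = 14 × 5129.2051 ≈ 71808.872 mm = 71.8089 m.

71.81 m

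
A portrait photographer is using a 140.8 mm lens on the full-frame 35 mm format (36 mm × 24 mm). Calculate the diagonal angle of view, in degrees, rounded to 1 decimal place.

17.5°

Sensor diagonal = √(36² + 24²) = √1872.0000 ≈ 43.2666 mm.
Angle of view α = 2·arctan(d/2f) with d = 43.2666 mm and f = 140.8 mm.
d/2f = 0.15365; arctan(0.15365) ≈ 8.7349°, so α ≈ 17.4699°.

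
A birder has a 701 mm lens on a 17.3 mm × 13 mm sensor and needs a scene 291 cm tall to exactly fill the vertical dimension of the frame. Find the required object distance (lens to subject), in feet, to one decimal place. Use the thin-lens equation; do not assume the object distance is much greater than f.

W: 291 cm = 2910 mm.
Magnification m = h/W = dᵢ/dₒ; combined with 1/f = 1/dₒ + 1/dᵢ this gives dₒ = f·(1 + W/h).
dₒ = 701 mm × (1 + 2910/13) = 701 × 224.8462 ≈ 157617.154 mm = 157617.154/304.8 ft = 517.117 ft.

517.1 ft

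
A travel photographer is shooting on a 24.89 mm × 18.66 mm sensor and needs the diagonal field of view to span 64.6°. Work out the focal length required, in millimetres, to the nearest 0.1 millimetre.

Sensor diagonal = √(24.89² + 18.66²) = √967.7077 ≈ 31.1080 mm.
From α = 2·arctan(d/2f) we get f = d / (2·tan(α/2)).
With d = 31.1080 mm and α/2 = 32.3°, tan(α/2) ≈ 0.63217, so f ≈ 31.1080 / 1.26435 ≈ 24.6040 mm.

24.6 mm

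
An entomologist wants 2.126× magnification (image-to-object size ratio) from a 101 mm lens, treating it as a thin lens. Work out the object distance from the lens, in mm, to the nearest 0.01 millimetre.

With m = dᵢ/dₒ and 1/f = 1/dₒ + 1/dᵢ, substituting dᵢ = m·dₒ gives 1/f = (1 + 1/m)/dₒ, hence dₒ = f·(1 + 1/m).
dₒ = 101 × (1 + 1/2.126) = 101 × 1.47037 ≈ 148.507 mm.

148.51 mm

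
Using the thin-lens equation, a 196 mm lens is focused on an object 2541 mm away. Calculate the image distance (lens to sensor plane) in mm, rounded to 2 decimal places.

212.38 mm

1/dᵢ = 1/f − 1/dₒ = 1/196 − 1/2541 = 0.0047085 mm⁻¹.
dᵢ = 1/0.0047085 ≈ 212.3821 mm.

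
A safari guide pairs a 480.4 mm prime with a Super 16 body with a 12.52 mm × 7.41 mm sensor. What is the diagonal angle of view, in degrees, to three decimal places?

Sensor diagonal = √(12.52² + 7.41²) = √211.6585 ≈ 14.5485 mm.
Angle of view α = 2·arctan(d/2f) with d = 14.5485 mm and f = 480.4 mm.
d/2f = 0.01514; arctan(0.01514) ≈ 0.8675°, so α ≈ 1.7350°.

1.735°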